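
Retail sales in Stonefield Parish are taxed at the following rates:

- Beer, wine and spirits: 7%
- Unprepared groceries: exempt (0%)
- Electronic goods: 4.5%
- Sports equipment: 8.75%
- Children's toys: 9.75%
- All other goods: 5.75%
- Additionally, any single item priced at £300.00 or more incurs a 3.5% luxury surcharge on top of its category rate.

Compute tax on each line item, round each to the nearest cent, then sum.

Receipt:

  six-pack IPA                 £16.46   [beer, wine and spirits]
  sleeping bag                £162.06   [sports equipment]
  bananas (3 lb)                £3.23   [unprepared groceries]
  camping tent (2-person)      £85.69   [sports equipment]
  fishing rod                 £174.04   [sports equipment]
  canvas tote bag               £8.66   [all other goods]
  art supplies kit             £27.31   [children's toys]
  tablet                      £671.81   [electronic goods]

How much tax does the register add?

Six-pack IPA £16.46: beer, wine and spirits → 7% → £1.15
Sleeping bag £162.06: sports equipment → 8.75% → £14.18
Bananas (3 lb) £3.23: unprepared groceries → 0% → £0.00
Camping tent (2-person) £85.69: sports equipment → 8.75% → £7.50
Fishing rod £174.04: sports equipment → 8.75% → £15.23
Canvas tote bag £8.66: all other goods → 5.75% → £0.50
Art supplies kit £27.31: children's toys → 9.75% → £2.66
Tablet £671.81: electronic goods → 4.5% + 3.5% surcharge = 8% → £53.74
Total tax = £1.15 + £14.18 + £7.50 + £15.23 + £0.50 + £2.66 + £53.74 = £94.96

£94.96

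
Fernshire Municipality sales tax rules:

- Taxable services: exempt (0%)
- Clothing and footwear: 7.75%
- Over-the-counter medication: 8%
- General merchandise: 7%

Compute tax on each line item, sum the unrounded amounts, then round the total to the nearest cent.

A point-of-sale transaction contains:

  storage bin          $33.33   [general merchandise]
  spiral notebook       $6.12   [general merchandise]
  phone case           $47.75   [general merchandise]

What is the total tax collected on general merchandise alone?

Storage bin $33.33: general merchandise → 7% → $2.3331
Spiral notebook $6.12: general merchandise → 7% → $0.4284
Phone case $47.75: general merchandise → 7% → $3.3425
Tax on general merchandise: unrounded sum = $6.104 → $6.10

$6.10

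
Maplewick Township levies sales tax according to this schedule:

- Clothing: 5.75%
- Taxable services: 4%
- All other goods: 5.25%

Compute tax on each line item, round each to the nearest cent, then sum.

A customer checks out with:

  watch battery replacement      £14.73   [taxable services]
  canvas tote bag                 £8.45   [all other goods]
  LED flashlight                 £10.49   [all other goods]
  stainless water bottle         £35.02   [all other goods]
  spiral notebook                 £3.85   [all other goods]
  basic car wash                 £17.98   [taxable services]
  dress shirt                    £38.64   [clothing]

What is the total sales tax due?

Watch battery replacement £14.73: taxable services → 4% → £0.59
Canvas tote bag £8.45: all other goods → 5.25% → £0.44
LED flashlight £10.49: all other goods → 5.25% → £0.55
Stainless water bottle £35.02: all other goods → 5.25% → £1.84
Spiral notebook £3.85: all other goods → 5.25% → £0.20
Basic car wash £17.98: taxable services → 4% → £0.72
Dress shirt £38.64: clothing → 5.75% → £2.22
Total tax = £0.59 + £0.44 + £0.55 + £1.84 + £0.20 + £0.72 + £2.22 = £6.56

£6.56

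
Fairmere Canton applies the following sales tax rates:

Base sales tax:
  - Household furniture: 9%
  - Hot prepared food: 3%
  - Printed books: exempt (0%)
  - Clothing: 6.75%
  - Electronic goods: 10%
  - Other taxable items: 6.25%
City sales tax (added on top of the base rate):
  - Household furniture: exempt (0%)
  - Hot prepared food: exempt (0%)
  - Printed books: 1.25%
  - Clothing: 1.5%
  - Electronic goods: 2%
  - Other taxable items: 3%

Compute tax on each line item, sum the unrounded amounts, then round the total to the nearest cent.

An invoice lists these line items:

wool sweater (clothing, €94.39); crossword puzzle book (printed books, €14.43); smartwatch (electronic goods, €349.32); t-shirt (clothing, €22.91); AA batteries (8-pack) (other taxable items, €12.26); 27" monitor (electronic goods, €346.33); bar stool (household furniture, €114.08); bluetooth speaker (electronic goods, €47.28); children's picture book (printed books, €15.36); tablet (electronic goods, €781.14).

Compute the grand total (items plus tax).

Wool sweater €94.39: clothing → 6.75% + 1.5% city = 8.25% → €7.787175
Crossword puzzle book €14.43: printed books → 0% + 1.25% city = 1.25% → €0.180375
Smartwatch €349.32: electronic goods → 10% + 2% city = 12% → €41.9184
T-shirt €22.91: clothing → 6.75% + 1.5% city = 8.25% → €1.890075
AA batteries (8-pack) €12.26: other taxable items → 6.25% + 3% city = 9.25% → €1.13405
27" monitor €346.33: electronic goods → 10% + 2% city = 12% → €41.5596
Bar stool €114.08: household furniture → 9% + 0% city = 9% → €10.2672
Bluetooth speaker €47.28: electronic goods → 10% + 2% city = 12% → €5.6736
Children's picture book €15.36: printed books → 0% + 1.25% city = 1.25% → €0.192
Tablet €781.14: electronic goods → 10% + 2% city = 12% → €93.7368
Subtotal = €1797.50; unrounded tax = €204.339275 → €204.34; total due = €2001.84

€2001.84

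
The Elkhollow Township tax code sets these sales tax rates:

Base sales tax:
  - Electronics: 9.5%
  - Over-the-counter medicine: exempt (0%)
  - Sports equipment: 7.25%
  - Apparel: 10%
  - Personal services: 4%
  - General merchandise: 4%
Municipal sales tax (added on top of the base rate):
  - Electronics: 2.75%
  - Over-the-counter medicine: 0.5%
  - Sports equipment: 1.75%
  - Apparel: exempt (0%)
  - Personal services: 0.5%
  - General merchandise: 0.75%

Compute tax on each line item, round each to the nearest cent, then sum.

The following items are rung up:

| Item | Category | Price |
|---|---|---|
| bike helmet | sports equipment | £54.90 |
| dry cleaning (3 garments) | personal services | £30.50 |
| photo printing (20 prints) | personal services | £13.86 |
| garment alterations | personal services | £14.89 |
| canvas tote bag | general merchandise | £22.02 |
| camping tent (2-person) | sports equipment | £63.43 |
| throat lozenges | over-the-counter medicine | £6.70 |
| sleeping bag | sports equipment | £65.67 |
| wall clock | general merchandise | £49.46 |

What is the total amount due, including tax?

£344.08

Bike helmet £54.90: sports equipment → 7.25% + 1.75% municipal = 9% → £4.94
Dry cleaning (3 garments) £30.50: personal services → 4% + 0.5% municipal = 4.5% → £1.37
Photo printing (20 prints) £13.86: personal services → 4% + 0.5% municipal = 4.5% → £0.62
Garment alterations £14.89: personal services → 4% + 0.5% municipal = 4.5% → £0.67
Canvas tote bag £22.02: general merchandise → 4% + 0.75% municipal = 4.75% → £1.05
Camping tent (2-person) £63.43: sports equipment → 7.25% + 1.75% municipal = 9% → £5.71
Throat lozenges £6.70: over-the-counter medicine → 0% + 0.5% municipal = 0.5% → £0.03
Sleeping bag £65.67: sports equipment → 7.25% + 1.75% municipal = 9% → £5.91
Wall clock £49.46: general merchandise → 4% + 0.75% municipal = 4.75% → £2.35
Subtotal = £321.43; tax = £22.65; total due = £344.08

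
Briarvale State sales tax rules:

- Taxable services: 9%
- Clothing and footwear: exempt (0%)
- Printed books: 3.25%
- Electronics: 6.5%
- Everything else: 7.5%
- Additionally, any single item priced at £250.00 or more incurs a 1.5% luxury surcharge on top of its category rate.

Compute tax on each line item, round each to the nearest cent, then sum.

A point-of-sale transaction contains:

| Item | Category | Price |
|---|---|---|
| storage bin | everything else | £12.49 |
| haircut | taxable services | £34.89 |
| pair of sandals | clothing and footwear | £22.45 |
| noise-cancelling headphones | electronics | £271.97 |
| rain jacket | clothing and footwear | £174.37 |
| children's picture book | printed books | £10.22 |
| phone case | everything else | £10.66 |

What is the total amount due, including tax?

£564.02

Storage bin £12.49: everything else → 7.5% → £0.94
Haircut £34.89: taxable services → 9% → £3.14
Pair of sandals £22.45: clothing and footwear → 0% → £0.00
Noise-cancelling headphones £271.97: electronics → 6.5% + 1.5% surcharge = 8% → £21.76
Rain jacket £174.37: clothing and footwear → 0% → £0.00
Children's picture book £10.22: printed books → 3.25% → £0.33
Phone case £10.66: everything else → 7.5% → £0.80
Subtotal = £537.05; tax = £26.97; total due = £564.02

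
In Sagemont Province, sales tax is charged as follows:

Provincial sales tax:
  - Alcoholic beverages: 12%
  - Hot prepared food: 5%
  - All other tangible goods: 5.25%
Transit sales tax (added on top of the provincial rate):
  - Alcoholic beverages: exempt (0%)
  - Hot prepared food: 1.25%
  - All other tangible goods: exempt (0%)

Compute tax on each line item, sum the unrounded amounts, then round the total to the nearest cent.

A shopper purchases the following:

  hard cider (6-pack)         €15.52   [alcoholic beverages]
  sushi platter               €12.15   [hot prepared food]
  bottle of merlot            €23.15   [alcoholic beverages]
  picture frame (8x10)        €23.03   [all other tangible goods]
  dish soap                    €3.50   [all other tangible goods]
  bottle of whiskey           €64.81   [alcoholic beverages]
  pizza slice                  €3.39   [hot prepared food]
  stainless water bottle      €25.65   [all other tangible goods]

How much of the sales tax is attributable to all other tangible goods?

€2.74

Picture frame (8x10) €23.03: all other tangible goods → 5.25% + 0% transit = 5.25% → €1.209075
Dish soap €3.50: all other tangible goods → 5.25% + 0% transit = 5.25% → €0.18375
Stainless water bottle €25.65: all other tangible goods → 5.25% + 0% transit = 5.25% → €1.346625
Tax on all other tangible goods: unrounded sum = €2.73945 → €2.74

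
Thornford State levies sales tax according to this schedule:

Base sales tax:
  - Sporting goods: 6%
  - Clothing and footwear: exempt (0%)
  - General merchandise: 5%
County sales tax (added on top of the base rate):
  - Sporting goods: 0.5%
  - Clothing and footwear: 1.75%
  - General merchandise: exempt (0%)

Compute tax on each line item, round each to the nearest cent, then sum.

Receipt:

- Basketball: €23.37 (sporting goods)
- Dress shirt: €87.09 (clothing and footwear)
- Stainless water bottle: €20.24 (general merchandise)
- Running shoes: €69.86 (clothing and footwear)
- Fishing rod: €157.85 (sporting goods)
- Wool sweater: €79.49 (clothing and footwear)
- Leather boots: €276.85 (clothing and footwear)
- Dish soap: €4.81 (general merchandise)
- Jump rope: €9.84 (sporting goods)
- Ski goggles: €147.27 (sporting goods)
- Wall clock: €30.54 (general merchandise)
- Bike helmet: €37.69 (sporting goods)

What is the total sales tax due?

Basketball €23.37: sporting goods → 6% + 0.5% county = 6.5% → €1.52
Dress shirt €87.09: clothing and footwear → 0% + 1.75% county = 1.75% → €1.52
Stainless water bottle €20.24: general merchandise → 5% + 0% county = 5% → €1.01
Running shoes €69.86: clothing and footwear → 0% + 1.75% county = 1.75% → €1.22
Fishing rod €157.85: sporting goods → 6% + 0.5% county = 6.5% → €10.26
Wool sweater €79.49: clothing and footwear → 0% + 1.75% county = 1.75% → €1.39
Leather boots €276.85: clothing and footwear → 0% + 1.75% county = 1.75% → €4.84
Dish soap €4.81: general merchandise → 5% + 0% county = 5% → €0.24
Jump rope €9.84: sporting goods → 6% + 0.5% county = 6.5% → €0.64
Ski goggles €147.27: sporting goods → 6% + 0.5% county = 6.5% → €9.57
Wall clock €30.54: general merchandise → 5% + 0% county = 5% → €1.53
Bike helmet €37.69: sporting goods → 6% + 0.5% county = 6.5% → €2.45
Total tax = €1.52 + €1.52 + €1.01 + €1.22 + €10.26 + €1.39 + €4.84 + €0.24 + €0.64 + €9.57 + €1.53 + €2.45 = €36.19

€36.19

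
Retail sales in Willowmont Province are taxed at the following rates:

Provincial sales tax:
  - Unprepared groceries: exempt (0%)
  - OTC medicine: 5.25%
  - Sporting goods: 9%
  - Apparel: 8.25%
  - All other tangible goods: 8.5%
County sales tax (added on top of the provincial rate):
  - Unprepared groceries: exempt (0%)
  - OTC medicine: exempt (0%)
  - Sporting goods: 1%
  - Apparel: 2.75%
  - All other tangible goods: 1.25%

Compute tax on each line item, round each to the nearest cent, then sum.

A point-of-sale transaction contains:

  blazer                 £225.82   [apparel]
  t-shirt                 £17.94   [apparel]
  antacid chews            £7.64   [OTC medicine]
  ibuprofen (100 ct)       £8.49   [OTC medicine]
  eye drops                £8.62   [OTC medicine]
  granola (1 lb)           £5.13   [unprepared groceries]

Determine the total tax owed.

Blazer £225.82: apparel → 8.25% + 2.75% county = 11% → £24.84
T-shirt £17.94: apparel → 8.25% + 2.75% county = 11% → £1.97
Antacid chews £7.64: OTC medicine → 5.25% + 0% county = 5.25% → £0.40
Ibuprofen (100 ct) £8.49: OTC medicine → 5.25% + 0% county = 5.25% → £0.45
Eye drops £8.62: OTC medicine → 5.25% + 0% county = 5.25% → £0.45
Granola (1 lb) £5.13: unprepared groceries → 0% + 0% county = 0% → £0.00
Total tax = £24.84 + £1.97 + £0.40 + £0.45 + £0.45 = £28.11

£28.11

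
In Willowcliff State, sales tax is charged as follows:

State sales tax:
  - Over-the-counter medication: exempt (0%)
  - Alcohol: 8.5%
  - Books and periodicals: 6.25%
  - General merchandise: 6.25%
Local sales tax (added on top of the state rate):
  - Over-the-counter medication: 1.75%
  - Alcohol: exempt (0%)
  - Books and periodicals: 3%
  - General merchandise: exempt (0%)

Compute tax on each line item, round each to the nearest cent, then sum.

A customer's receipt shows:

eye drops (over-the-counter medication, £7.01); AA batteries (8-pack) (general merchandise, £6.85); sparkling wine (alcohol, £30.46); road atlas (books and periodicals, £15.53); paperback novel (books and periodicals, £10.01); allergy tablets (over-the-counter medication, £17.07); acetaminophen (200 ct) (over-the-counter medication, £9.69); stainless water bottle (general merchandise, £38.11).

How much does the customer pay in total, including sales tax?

Eye drops £7.01: over-the-counter medication → 0% + 1.75% local = 1.75% → £0.12
AA batteries (8-pack) £6.85: general merchandise → 6.25% + 0% local = 6.25% → £0.43
Sparkling wine £30.46: alcohol → 8.5% + 0% local = 8.5% → £2.59
Road atlas £15.53: books and periodicals → 6.25% + 3% local = 9.25% → £1.44
Paperback novel £10.01: books and periodicals → 6.25% + 3% local = 9.25% → £0.93
Allergy tablets £17.07: over-the-counter medication → 0% + 1.75% local = 1.75% → £0.30
Acetaminophen (200 ct) £9.69: over-the-counter medication → 0% + 1.75% local = 1.75% → £0.17
Stainless water bottle £38.11: general merchandise → 6.25% + 0% local = 6.25% → £2.38
Subtotal = £134.73; tax = £8.36; total due = £143.09

£143.09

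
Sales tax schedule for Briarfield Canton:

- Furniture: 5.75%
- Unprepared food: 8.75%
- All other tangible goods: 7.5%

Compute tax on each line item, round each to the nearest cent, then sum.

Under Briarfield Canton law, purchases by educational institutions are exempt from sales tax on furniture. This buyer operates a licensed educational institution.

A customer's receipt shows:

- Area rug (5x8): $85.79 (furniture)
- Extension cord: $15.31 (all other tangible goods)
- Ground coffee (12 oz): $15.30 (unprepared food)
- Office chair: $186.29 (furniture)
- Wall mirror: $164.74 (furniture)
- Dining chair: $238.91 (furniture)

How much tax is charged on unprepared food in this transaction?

Ground coffee (12 oz) $15.30: unprepared food → 8.75% → $1.34
Tax on unprepared food = $1.34

$1.34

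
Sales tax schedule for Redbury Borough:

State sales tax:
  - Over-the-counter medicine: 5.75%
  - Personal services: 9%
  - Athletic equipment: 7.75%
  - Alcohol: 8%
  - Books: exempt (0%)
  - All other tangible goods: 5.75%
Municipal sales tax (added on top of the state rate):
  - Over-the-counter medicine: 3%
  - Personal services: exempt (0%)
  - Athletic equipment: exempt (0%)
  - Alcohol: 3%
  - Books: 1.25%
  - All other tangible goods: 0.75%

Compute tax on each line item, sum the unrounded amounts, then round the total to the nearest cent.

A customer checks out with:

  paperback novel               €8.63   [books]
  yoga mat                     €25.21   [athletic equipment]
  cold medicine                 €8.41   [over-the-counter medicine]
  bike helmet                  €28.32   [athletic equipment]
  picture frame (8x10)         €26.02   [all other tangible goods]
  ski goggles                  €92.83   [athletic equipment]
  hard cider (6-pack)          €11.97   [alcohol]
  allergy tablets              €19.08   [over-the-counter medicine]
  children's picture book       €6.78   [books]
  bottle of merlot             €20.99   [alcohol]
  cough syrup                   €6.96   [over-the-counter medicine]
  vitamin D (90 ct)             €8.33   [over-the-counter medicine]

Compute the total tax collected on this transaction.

€20.60

Paperback novel €8.63: books → 0% + 1.25% municipal = 1.25% → €0.107875
Yoga mat €25.21: athletic equipment → 7.75% + 0% municipal = 7.75% → €1.953775
Cold medicine €8.41: over-the-counter medicine → 5.75% + 3% municipal = 8.75% → €0.735875
Bike helmet €28.32: athletic equipment → 7.75% + 0% municipal = 7.75% → €2.1948
Picture frame (8x10) €26.02: all other tangible goods → 5.75% + 0.75% municipal = 6.5% → €1.6913
Ski goggles €92.83: athletic equipment → 7.75% + 0% municipal = 7.75% → €7.194325
Hard cider (6-pack) €11.97: alcohol → 8% + 3% municipal = 11% → €1.3167
Allergy tablets €19.08: over-the-counter medicine → 5.75% + 3% municipal = 8.75% → €1.6695
Children's picture book €6.78: books → 0% + 1.25% municipal = 1.25% → €0.08475
Bottle of merlot €20.99: alcohol → 8% + 3% municipal = 11% → €2.3089
Cough syrup €6.96: over-the-counter medicine → 5.75% + 3% municipal = 8.75% → €0.609
Vitamin D (90 ct) €8.33: over-the-counter medicine → 5.75% + 3% municipal = 8.75% → €0.728875
Unrounded tax sum = €20.595675 → €20.60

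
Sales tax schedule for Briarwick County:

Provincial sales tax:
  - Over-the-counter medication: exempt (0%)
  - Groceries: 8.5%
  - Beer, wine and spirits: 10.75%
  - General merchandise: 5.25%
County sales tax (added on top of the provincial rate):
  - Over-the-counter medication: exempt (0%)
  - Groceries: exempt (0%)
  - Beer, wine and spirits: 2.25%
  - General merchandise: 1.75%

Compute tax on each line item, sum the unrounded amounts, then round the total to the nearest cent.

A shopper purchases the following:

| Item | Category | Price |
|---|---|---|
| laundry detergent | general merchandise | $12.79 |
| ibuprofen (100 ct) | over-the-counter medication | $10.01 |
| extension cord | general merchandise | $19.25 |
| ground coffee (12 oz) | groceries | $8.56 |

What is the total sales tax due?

$2.97

Laundry detergent $12.79: general merchandise → 5.25% + 1.75% county = 7% → $0.8953
Ibuprofen (100 ct) $10.01: over-the-counter medication → 0% + 0% county = 0% → $0.00
Extension cord $19.25: general merchandise → 5.25% + 1.75% county = 7% → $1.3475
Ground coffee (12 oz) $8.56: groceries → 8.5% + 0% county = 8.5% → $0.7276
Unrounded tax sum = $2.9704 → $2.97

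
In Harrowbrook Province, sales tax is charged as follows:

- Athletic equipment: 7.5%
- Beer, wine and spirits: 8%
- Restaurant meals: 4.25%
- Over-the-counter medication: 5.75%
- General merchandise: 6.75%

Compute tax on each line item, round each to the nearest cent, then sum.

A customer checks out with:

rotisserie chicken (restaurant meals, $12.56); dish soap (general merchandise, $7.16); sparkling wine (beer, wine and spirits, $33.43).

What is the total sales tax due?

$3.68

Rotisserie chicken $12.56: restaurant meals → 4.25% → $0.53
Dish soap $7.16: general merchandise → 6.75% → $0.48
Sparkling wine $33.43: beer, wine and spirits → 8% → $2.67
Total tax = $0.53 + $0.48 + $2.67 = $3.68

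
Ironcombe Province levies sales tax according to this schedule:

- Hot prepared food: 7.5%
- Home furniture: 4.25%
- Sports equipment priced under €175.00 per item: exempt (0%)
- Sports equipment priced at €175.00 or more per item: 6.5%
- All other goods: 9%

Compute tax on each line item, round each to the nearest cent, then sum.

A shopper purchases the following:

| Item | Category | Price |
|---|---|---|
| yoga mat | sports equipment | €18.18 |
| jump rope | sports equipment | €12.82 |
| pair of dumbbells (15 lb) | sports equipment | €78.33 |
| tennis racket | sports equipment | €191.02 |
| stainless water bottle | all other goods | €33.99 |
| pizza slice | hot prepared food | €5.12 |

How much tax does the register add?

€15.86

Yoga mat €18.18: sports equipment, under €175.00 → 0% → €0.00
Jump rope €12.82: sports equipment, under €175.00 → 0% → €0.00
Pair of dumbbells (15 lb) €78.33: sports equipment, under €175.00 → 0% → €0.00
Tennis racket €191.02: sports equipment, €175.00 or more → 6.5% → €12.42
Stainless water bottle €33.99: all other goods → 9% → €3.06
Pizza slice €5.12: hot prepared food → 7.5% → €0.38
Total tax = €12.42 + €3.06 + €0.38 = €15.86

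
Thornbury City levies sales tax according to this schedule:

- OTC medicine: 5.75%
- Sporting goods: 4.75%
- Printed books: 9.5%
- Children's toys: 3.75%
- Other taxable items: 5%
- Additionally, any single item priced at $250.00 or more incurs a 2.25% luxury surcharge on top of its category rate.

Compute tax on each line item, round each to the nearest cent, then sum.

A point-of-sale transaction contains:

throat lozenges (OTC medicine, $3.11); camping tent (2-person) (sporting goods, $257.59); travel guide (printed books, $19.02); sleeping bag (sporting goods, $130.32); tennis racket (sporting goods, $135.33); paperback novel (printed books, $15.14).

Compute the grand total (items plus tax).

Throat lozenges $3.11: OTC medicine → 5.75% → $0.18
Camping tent (2-person) $257.59: sporting goods → 4.75% + 2.25% surcharge = 7% → $18.03
Travel guide $19.02: printed books → 9.5% → $1.81
Sleeping bag $130.32: sporting goods → 4.75% → $6.19
Tennis racket $135.33: sporting goods → 4.75% → $6.43
Paperback novel $15.14: printed books → 9.5% → $1.44
Subtotal = $560.51; tax = $34.08; total due = $594.59

$594.59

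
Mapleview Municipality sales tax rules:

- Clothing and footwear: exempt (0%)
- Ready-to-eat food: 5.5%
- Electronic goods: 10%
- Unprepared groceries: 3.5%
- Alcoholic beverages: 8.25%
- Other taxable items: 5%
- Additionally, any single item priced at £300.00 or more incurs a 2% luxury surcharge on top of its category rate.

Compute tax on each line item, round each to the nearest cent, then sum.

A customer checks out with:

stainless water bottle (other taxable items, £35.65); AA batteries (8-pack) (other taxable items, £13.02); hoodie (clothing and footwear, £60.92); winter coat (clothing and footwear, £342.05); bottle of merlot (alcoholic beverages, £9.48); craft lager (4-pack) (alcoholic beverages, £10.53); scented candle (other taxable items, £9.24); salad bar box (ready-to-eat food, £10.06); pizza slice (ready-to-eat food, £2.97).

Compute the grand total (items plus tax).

Stainless water bottle £35.65: other taxable items → 5% → £1.78
AA batteries (8-pack) £13.02: other taxable items → 5% → £0.65
Hoodie £60.92: clothing and footwear → 0% → £0.00
Winter coat £342.05: clothing and footwear → 0% + 2% surcharge = 2% → £6.84
Bottle of merlot £9.48: alcoholic beverages → 8.25% → £0.78
Craft lager (4-pack) £10.53: alcoholic beverages → 8.25% → £0.87
Scented candle £9.24: other taxable items → 5% → £0.46
Salad bar box £10.06: ready-to-eat food → 5.5% → £0.55
Pizza slice £2.97: ready-to-eat food → 5.5% → £0.16
Subtotal = £493.92; tax = £12.09; total due = £506.01

£506.01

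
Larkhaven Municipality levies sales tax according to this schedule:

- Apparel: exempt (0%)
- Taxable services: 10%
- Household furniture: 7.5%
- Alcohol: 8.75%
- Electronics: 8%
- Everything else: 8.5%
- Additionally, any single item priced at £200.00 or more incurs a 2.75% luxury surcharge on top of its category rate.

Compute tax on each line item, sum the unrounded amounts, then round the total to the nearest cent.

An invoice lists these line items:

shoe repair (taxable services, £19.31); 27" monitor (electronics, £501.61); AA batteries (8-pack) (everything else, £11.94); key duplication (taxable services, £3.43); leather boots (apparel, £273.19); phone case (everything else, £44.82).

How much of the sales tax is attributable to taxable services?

£2.27

Shoe repair £19.31: taxable services → 10% → £1.931
Key duplication £3.43: taxable services → 10% → £0.343
Tax on taxable services: unrounded sum = £2.274 → £2.27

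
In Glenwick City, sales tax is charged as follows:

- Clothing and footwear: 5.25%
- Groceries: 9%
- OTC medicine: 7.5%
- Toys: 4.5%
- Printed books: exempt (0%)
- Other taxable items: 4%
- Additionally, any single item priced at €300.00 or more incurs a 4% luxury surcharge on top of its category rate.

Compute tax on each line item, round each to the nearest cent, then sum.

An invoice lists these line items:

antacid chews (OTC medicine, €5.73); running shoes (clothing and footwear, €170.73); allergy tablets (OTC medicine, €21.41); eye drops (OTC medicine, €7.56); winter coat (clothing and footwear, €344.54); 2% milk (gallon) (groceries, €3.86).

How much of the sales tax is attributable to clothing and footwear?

Running shoes €170.73: clothing and footwear → 5.25% → €8.96
Winter coat €344.54: clothing and footwear → 5.25% + 4% surcharge = 9.25% → €31.87
Tax on clothing and footwear = €8.96 + €31.87 = €40.83

€40.83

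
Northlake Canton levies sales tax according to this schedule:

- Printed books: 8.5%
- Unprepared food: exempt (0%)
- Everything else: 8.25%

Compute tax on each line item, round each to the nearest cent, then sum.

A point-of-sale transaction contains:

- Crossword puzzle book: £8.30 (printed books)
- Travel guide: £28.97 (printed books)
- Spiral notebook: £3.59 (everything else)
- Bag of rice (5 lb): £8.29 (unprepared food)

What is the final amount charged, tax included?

£52.62

Crossword puzzle book £8.30: printed books → 8.5% → £0.71
Travel guide £28.97: printed books → 8.5% → £2.46
Spiral notebook £3.59: everything else → 8.25% → £0.30
Bag of rice (5 lb) £8.29: unprepared food → 0% → £0.00
Subtotal = £49.15; tax = £3.47; total due = £52.62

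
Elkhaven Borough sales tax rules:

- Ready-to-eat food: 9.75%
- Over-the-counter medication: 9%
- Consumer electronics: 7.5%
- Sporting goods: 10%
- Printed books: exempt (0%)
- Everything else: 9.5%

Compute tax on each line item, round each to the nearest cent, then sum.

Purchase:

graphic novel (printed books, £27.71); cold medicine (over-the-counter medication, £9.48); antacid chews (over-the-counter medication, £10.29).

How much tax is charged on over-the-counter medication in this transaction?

£1.78

Cold medicine £9.48: over-the-counter medication → 9% → £0.85
Antacid chews £10.29: over-the-counter medication → 9% → £0.93
Tax on over-the-counter medication = £0.85 + £0.93 = £1.78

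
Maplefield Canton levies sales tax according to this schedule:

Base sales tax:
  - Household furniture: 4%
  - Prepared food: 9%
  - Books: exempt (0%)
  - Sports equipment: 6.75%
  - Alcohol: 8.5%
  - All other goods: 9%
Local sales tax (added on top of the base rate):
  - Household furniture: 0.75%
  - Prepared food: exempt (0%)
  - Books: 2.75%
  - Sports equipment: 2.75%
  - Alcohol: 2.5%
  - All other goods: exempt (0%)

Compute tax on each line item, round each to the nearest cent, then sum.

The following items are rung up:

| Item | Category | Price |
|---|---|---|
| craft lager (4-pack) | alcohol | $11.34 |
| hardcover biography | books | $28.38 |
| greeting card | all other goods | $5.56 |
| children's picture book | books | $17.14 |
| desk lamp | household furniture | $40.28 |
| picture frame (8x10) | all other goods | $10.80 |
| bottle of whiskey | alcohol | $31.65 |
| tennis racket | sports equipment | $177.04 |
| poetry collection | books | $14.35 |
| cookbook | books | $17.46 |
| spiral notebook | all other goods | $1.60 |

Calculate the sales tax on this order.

$27.19

Craft lager (4-pack) $11.34: alcohol → 8.5% + 2.5% local = 11% → $1.25
Hardcover biography $28.38: books → 0% + 2.75% local = 2.75% → $0.78
Greeting card $5.56: all other goods → 9% + 0% local = 9% → $0.50
Children's picture book $17.14: books → 0% + 2.75% local = 2.75% → $0.47
Desk lamp $40.28: household furniture → 4% + 0.75% local = 4.75% → $1.91
Picture frame (8x10) $10.80: all other goods → 9% + 0% local = 9% → $0.97
Bottle of whiskey $31.65: alcohol → 8.5% + 2.5% local = 11% → $3.48
Tennis racket $177.04: sports equipment → 6.75% + 2.75% local = 9.5% → $16.82
Poetry collection $14.35: books → 0% + 2.75% local = 2.75% → $0.39
Cookbook $17.46: books → 0% + 2.75% local = 2.75% → $0.48
Spiral notebook $1.60: all other goods → 9% + 0% local = 9% → $0.14
Total tax = $1.25 + $0.78 + $0.50 + $0.47 + $1.91 + $0.97 + $3.48 + $16.82 + $0.39 + $0.48 + $0.14 = $27.19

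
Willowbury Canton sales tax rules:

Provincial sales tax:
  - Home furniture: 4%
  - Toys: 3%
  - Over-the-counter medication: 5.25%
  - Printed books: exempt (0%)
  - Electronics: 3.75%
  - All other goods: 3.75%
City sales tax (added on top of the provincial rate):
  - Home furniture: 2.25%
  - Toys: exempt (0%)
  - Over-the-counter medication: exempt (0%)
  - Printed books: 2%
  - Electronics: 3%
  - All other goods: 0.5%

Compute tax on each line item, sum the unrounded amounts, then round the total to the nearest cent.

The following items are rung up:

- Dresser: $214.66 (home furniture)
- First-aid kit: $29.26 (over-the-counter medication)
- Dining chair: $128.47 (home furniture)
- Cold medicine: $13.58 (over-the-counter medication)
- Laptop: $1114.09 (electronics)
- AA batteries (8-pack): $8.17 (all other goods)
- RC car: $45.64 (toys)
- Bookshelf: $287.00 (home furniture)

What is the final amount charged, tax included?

Dresser $214.66: home furniture → 4% + 2.25% city = 6.25% → $13.41625
First-aid kit $29.26: over-the-counter medication → 5.25% + 0% city = 5.25% → $1.53615
Dining chair $128.47: home furniture → 4% + 2.25% city = 6.25% → $8.029375
Cold medicine $13.58: over-the-counter medication → 5.25% + 0% city = 5.25% → $0.71295
Laptop $1114.09: electronics → 3.75% + 3% city = 6.75% → $75.201075
AA batteries (8-pack) $8.17: all other goods → 3.75% + 0.5% city = 4.25% → $0.347225
RC car $45.64: toys → 3% + 0% city = 3% → $1.3692
Bookshelf $287.00: home furniture → 4% + 2.25% city = 6.25% → $17.9375
Subtotal = $1840.87; unrounded tax = $118.549725 → $118.55; total due = $1959.42

$1959.42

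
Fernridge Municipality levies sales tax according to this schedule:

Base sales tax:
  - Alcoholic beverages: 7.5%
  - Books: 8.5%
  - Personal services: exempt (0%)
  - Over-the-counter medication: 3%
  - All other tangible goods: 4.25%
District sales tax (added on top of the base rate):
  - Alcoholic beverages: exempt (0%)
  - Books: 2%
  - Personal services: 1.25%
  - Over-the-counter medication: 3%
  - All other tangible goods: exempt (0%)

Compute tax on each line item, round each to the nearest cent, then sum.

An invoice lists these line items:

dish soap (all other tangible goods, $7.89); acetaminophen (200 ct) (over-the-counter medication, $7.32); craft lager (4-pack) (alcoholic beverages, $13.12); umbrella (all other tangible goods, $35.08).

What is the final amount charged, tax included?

$66.66

Dish soap $7.89: all other tangible goods → 4.25% + 0% district = 4.25% → $0.34
Acetaminophen (200 ct) $7.32: over-the-counter medication → 3% + 3% district = 6% → $0.44
Craft lager (4-pack) $13.12: alcoholic beverages → 7.5% + 0% district = 7.5% → $0.98
Umbrella $35.08: all other tangible goods → 4.25% + 0% district = 4.25% → $1.49
Subtotal = $63.41; tax = $3.25; total due = $66.66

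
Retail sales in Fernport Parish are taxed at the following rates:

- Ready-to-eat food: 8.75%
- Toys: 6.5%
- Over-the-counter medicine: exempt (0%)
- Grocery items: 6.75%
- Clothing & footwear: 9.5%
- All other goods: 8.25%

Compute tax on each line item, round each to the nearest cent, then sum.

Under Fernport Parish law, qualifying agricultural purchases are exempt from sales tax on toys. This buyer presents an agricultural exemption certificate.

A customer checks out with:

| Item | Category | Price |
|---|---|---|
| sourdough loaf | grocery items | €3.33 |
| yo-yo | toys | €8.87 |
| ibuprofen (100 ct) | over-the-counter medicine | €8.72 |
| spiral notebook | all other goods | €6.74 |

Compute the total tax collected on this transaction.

Sourdough loaf €3.33: grocery items → 6.75% → €0.22
Yo-yo €8.87: toys, buyer-exempt → 0% → €0.00
Ibuprofen (100 ct) €8.72: over-the-counter medicine → 0% → €0.00
Spiral notebook €6.74: all other goods → 8.25% → €0.56
Total tax = €0.22 + €0.56 = €0.78

€0.78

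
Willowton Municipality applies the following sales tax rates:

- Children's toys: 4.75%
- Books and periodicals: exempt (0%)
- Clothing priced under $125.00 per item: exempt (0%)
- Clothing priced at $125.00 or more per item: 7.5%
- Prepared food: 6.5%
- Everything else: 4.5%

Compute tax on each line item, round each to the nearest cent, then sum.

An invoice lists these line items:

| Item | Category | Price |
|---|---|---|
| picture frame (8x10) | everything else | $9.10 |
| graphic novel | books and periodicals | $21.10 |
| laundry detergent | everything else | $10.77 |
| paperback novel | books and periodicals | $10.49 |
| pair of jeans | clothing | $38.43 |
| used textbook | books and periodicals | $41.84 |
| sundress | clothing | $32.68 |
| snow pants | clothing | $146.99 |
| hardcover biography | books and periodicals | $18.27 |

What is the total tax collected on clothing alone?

Pair of jeans $38.43: clothing, under $125.00 → 0% → $0.00
Sundress $32.68: clothing, under $125.00 → 0% → $0.00
Snow pants $146.99: clothing, $125.00 or more → 7.5% → $11.02
Tax on clothing = $0.00 + $0.00 + $11.02 = $11.02

$11.02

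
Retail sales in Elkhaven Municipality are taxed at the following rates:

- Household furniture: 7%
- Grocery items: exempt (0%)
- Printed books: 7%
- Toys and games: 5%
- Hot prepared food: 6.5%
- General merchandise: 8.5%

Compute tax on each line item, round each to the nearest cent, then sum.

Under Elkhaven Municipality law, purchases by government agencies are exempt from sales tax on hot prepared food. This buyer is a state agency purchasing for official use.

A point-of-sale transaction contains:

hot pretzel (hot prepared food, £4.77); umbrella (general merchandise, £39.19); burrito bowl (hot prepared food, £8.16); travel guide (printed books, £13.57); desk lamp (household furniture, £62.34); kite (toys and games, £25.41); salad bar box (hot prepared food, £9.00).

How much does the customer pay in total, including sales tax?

Hot pretzel £4.77: hot prepared food, buyer-exempt → 0% → £0.00
Umbrella £39.19: general merchandise → 8.5% → £3.33
Burrito bowl £8.16: hot prepared food, buyer-exempt → 0% → £0.00
Travel guide £13.57: printed books → 7% → £0.95
Desk lamp £62.34: household furniture → 7% → £4.36
Kite £25.41: toys and games → 5% → £1.27
Salad bar box £9.00: hot prepared food, buyer-exempt → 0% → £0.00
Subtotal = £162.44; tax = £9.91; total due = £172.35

£172.35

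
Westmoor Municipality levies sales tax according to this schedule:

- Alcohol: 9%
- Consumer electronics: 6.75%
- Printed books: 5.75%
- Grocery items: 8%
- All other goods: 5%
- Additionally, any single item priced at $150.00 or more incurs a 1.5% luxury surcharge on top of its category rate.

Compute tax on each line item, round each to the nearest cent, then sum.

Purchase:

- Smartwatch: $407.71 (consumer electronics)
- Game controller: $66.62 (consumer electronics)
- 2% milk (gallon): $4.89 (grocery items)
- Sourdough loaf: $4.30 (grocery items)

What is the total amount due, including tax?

$522.39

Smartwatch $407.71: consumer electronics → 6.75% + 1.5% surcharge = 8.25% → $33.64
Game controller $66.62: consumer electronics → 6.75% → $4.50
2% milk (gallon) $4.89: grocery items → 8% → $0.39
Sourdough loaf $4.30: grocery items → 8% → $0.34
Subtotal = $483.52; tax = $38.87; total due = $522.39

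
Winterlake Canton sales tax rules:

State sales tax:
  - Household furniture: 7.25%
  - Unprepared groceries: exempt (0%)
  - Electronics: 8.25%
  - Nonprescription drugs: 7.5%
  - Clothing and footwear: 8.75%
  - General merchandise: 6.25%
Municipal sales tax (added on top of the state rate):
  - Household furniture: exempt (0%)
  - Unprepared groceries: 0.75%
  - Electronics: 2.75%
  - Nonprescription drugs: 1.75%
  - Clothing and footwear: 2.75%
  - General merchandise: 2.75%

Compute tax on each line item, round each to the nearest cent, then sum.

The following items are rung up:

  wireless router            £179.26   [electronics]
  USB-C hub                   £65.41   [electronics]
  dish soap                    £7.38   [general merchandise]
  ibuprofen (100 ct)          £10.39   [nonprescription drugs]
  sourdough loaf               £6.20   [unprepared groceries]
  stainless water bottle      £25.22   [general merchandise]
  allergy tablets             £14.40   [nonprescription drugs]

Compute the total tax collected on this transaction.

Wireless router £179.26: electronics → 8.25% + 2.75% municipal = 11% → £19.72
USB-C hub £65.41: electronics → 8.25% + 2.75% municipal = 11% → £7.20
Dish soap £7.38: general merchandise → 6.25% + 2.75% municipal = 9% → £0.66
Ibuprofen (100 ct) £10.39: nonprescription drugs → 7.5% + 1.75% municipal = 9.25% → £0.96
Sourdough loaf £6.20: unprepared groceries → 0% + 0.75% municipal = 0.75% → £0.05
Stainless water bottle £25.22: general merchandise → 6.25% + 2.75% municipal = 9% → £2.27
Allergy tablets £14.40: nonprescription drugs → 7.5% + 1.75% municipal = 9.25% → £1.33
Total tax = £19.72 + £7.20 + £0.66 + £0.96 + £0.05 + £2.27 + £1.33 = £32.19

£32.19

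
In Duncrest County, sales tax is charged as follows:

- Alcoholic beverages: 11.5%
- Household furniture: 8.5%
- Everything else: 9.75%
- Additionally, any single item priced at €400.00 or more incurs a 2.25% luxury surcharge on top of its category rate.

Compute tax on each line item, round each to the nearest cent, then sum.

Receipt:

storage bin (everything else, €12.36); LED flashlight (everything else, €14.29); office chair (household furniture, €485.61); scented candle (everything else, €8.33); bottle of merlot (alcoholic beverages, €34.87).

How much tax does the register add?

Storage bin €12.36: everything else → 9.75% → €1.21
LED flashlight €14.29: everything else → 9.75% → €1.39
Office chair €485.61: household furniture → 8.5% + 2.25% surcharge = 10.75% → €52.20
Scented candle €8.33: everything else → 9.75% → €0.81
Bottle of merlot €34.87: alcoholic beverages → 11.5% → €4.01
Total tax = €1.21 + €1.39 + €52.20 + €0.81 + €4.01 = €59.62

€59.62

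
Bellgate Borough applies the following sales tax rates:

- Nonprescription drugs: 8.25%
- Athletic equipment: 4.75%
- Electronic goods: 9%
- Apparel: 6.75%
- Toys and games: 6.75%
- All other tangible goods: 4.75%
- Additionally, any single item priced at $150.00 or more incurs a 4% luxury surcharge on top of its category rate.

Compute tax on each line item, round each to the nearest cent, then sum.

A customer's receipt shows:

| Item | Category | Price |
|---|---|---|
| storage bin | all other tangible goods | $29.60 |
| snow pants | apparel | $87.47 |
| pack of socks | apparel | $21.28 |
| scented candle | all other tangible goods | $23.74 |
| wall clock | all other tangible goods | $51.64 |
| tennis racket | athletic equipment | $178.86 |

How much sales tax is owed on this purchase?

$27.98

Storage bin $29.60: all other tangible goods → 4.75% → $1.41
Snow pants $87.47: apparel → 6.75% → $5.90
Pack of socks $21.28: apparel → 6.75% → $1.44
Scented candle $23.74: all other tangible goods → 4.75% → $1.13
Wall clock $51.64: all other tangible goods → 4.75% → $2.45
Tennis racket $178.86: athletic equipment → 4.75% + 4% surcharge = 8.75% → $15.65
Total tax = $1.41 + $5.90 + $1.44 + $1.13 + $2.45 + $15.65 = $27.98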